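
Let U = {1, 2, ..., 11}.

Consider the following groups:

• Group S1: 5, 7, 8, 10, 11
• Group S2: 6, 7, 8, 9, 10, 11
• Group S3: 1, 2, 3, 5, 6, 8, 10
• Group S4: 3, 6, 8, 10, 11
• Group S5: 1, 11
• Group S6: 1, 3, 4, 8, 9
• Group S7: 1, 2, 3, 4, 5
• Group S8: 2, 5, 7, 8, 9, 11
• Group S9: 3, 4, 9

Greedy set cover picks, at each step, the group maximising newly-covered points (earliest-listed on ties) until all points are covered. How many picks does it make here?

Greedy: pick S3 (covers 7 new) → pick S2 (covers 3 new) → pick S6 (covers 1 new). Total picks: 3.
(The true minimum cover uses only 2 groups, so greedy is not optimal here.)

3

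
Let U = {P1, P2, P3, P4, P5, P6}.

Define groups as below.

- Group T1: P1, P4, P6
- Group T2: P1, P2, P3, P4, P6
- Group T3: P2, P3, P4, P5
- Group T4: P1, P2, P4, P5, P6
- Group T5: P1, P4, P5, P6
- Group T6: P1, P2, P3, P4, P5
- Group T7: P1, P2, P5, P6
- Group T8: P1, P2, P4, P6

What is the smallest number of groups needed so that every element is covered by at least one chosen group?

2

T5 and T6 cover everything between them: the union {P1, P2, P3, P4, P5, P6} is all of U.
No single group has all 6 elements (the largest, T2, has 5), so 2 is optimal.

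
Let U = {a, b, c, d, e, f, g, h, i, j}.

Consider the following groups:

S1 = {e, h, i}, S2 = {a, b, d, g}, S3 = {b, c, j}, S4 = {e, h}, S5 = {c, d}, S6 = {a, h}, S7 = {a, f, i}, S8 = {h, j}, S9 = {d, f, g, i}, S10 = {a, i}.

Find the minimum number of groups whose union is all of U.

Take {S3, S4, S6, S9}. Their union is {a, b, c, d, e, f, g, h, i, j}, which is all 10 elements.
No 3 of the 10 groups cover everything (all 120 combinations miss at least one element), so 4 is optimal.

4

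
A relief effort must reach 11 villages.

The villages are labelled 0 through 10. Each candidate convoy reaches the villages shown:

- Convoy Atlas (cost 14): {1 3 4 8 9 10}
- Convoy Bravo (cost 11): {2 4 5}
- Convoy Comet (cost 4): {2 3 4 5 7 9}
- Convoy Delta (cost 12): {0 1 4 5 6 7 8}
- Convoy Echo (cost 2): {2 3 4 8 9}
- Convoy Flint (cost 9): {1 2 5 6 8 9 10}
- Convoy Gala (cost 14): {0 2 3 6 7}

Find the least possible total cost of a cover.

23

Delta, Echo, Flint together cover every village (Delta ∪ Echo ∪ Flint = {0, 1, 2, 3, 4, 5, 6, 7, 8, 9, 10}); total cost 12 + 2 + 9 = 23.
The greedy pick Echo, Comet, Flint, Delta costs 27; no covering selection beats 23.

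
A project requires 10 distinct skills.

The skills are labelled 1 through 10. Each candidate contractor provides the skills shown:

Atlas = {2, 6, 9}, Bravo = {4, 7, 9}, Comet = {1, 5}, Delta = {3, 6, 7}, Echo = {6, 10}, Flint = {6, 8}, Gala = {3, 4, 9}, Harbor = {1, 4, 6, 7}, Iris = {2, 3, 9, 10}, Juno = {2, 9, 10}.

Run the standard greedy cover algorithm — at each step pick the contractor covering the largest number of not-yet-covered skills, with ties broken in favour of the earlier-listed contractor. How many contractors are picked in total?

Greedy: pick Harbor (covers 4 new) → pick Iris (covers 4 new) → pick Comet (covers 1 new) → pick Flint (covers 1 new). Total picks: 4.

4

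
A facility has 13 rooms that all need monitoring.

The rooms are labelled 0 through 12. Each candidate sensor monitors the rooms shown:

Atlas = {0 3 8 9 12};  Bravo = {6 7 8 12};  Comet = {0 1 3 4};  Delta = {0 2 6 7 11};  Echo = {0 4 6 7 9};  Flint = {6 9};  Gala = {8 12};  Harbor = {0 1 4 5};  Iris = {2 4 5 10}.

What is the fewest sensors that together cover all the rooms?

Take {Atlas, Delta, Harbor, Iris}. Their union is {0, 1, 2, 3, 4, 5, 6, 7, 8, 9, 10, 11, 12}, which is all 13 rooms.
No 3 of the 9 sensors cover everything (all 84 combinations miss at least one room), so 4 is optimal.

4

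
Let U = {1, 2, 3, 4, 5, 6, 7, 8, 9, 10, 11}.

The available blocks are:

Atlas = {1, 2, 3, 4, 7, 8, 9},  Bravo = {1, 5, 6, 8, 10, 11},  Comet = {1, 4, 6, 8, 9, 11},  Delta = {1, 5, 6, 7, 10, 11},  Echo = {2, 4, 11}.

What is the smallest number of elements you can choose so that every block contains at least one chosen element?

2

Take H = {4, 10}. Each listed block contains at least one of these, so H is a hitting set of size 2.
No single element lies in every block, so at least 2 are needed and 2 is optimal.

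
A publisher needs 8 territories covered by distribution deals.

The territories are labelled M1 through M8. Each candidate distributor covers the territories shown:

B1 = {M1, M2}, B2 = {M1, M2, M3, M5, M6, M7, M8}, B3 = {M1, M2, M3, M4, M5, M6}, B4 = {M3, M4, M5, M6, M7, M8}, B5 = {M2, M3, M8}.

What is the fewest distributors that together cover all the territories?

2

Take {B1, B4}. Their union is {M1, M2, M3, M4, M5, M6, M7, M8}, which is all 8 territories.
No single distributor has all 8 territories (the largest, B2, has 7), so 2 is optimal.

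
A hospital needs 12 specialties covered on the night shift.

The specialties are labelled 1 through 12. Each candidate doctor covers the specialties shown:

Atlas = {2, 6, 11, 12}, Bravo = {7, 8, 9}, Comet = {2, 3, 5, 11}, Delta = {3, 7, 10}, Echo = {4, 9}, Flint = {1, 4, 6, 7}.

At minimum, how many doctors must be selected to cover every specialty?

5

Atlas and Bravo and Comet and Delta and Flint together: Atlas ∪ Bravo ∪ Comet ∪ Delta ∪ Flint = {1, 2, 3, 4, 5, 6, 7, 8, 9, 10, 11, 12} — every specialty is covered.
No 4 of the 6 doctors cover everything (all 15 combinations miss at least one specialty), so 5 is optimal.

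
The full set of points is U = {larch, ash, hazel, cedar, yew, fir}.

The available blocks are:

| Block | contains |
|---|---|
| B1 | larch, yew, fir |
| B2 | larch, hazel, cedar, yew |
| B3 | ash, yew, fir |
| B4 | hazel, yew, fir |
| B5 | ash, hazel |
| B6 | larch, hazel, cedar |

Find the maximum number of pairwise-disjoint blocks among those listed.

2

B1, B5 are pairwise disjoint (B1={larch,yew,fir}; B5={ash,hazel}).
Every remaining block overlaps one of these, and no 3 of the listed blocks are pairwise disjoint, so 2 is the maximum.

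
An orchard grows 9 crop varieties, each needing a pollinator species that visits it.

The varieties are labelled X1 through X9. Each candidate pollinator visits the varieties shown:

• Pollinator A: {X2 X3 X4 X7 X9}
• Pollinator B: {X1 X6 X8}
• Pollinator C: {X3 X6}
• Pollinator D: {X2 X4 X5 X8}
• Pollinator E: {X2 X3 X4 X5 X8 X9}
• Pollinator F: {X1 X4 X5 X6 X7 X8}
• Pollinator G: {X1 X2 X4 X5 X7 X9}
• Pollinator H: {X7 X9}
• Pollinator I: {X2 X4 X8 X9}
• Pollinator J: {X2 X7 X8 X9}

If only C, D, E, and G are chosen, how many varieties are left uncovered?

Union of C, D, E, G = {X1, X2, X3, X4, X5, X6, X7, X8, X9} — that's every variety, so 0 are uncovered.

0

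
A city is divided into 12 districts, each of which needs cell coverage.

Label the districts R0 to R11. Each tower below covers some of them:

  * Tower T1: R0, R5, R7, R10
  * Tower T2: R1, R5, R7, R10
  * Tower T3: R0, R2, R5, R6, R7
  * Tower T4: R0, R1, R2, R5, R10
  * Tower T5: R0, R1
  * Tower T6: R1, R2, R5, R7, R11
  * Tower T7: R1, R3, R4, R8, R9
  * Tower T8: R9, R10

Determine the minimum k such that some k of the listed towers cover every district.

4

Take {T2, T3, T6, T7}. Their union is {R0, R1, R2, R3, R4, R5, R6, R7, R8, R9, R10, R11}, which is all 12 districts.
No 3 of the 8 towers cover everything (all 56 combinations miss at least one district), so 4 is optimal.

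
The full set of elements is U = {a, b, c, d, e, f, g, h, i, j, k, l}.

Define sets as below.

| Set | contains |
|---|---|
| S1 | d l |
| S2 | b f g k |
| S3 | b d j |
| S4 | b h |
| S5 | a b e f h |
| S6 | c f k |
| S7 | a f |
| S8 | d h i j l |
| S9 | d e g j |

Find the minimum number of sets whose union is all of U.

S2, S5, S6, and S8 cover everything between them: the union {a, b, c, d, e, f, g, h, i, j, k, l} is all of U.
No 3 of the 9 sets cover everything (all 84 combinations miss at least one element), so 4 is optimal.

4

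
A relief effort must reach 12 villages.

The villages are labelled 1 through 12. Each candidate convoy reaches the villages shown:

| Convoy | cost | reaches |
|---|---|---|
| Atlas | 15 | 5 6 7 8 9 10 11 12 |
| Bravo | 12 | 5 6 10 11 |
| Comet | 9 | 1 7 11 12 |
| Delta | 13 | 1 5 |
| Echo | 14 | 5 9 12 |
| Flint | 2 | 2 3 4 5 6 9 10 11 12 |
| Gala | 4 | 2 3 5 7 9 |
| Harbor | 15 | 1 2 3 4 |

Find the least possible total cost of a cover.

26

Atlas, Comet, Flint together cover every village (Atlas ∪ Comet ∪ Flint = {1, 2, 3, 4, 5, 6, 7, 8, 9, 10, 11, 12}); total cost 15 + 9 + 2 = 26.
The greedy pick Flint, Gala, Comet, Atlas costs 30; no covering selection beats 26.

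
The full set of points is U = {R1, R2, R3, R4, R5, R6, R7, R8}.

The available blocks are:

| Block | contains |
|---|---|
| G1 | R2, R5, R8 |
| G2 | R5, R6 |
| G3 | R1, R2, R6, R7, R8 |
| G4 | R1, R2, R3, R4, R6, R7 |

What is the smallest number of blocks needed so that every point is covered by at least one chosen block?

G1 and G4 cover everything between them: the union {R1, R2, R3, R4, R5, R6, R7, R8} is all of U.
No single block has all 8 points (the largest, G4, has 6), so 2 is optimal.

2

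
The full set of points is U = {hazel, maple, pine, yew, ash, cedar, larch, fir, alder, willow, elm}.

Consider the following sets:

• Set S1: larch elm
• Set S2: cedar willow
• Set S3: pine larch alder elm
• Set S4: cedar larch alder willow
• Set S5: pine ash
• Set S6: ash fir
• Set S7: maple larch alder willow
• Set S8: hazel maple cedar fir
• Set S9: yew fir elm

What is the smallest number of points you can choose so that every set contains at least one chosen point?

H = {yew, ash, cedar, larch} meets every set (each contains at least one member of H), and |H| = 4.
No choice of 3 points meets every set, so 4 is the minimum.

4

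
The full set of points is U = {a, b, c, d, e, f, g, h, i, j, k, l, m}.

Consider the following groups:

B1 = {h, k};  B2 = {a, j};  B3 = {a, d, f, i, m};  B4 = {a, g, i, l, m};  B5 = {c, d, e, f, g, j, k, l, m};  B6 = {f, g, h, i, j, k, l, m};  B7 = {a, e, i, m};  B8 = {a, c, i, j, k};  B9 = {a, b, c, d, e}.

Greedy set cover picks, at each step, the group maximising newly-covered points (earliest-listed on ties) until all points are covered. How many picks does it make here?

Greedy: pick B5 (covers 9 new) → pick B3 (covers 2 new) → pick B1 (covers 1 new) → pick B9 (covers 1 new). Total picks: 4.
(The true minimum cover uses only 2 groups, so greedy is not optimal here.)

4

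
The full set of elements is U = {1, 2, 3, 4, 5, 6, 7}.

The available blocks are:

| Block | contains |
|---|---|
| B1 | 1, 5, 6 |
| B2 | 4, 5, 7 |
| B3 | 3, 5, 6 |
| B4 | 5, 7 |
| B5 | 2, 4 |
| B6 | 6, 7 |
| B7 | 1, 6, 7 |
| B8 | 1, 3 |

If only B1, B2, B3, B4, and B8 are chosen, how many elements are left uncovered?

Union of B1, B2, B3, B4, B8 = {1, 3, 4, 5, 6, 7}.
Not covered: 2 — 1 element.

1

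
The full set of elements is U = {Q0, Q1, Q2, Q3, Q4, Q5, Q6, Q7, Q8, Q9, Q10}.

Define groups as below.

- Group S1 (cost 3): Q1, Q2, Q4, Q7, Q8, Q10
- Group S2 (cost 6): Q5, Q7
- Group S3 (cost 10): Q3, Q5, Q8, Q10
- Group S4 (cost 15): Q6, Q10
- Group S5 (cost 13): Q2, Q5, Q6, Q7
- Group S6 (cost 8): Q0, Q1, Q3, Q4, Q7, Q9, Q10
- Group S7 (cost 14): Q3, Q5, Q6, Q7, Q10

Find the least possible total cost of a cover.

S1, S5, S6 together cover every element (S1 ∪ S5 ∪ S6 = {Q0, Q1, Q2, Q3, Q4, Q5, Q6, Q7, Q8, Q9, Q10}); total cost 3 + 13 + 8 = 24.
The greedy pick S1, S6, S2, S5 costs 30; no covering selection beats 24.

24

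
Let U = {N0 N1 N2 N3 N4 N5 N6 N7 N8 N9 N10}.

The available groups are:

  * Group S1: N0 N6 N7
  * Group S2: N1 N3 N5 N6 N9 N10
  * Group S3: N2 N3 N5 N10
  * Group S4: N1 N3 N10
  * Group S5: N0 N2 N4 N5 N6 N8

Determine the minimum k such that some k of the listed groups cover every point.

3

Take {S1, S2, S5}. Their union is {N0, N1, N2, N3, N4, N5, N6, N7, N8, N9, N10}, which is all 11 points.
Only S5 contains N4, so S5 is forced; the remaining 5 points need at least 2 more groups (each remaining group adds at most 4) — so at least 3 groups are needed, and 3 is optimal.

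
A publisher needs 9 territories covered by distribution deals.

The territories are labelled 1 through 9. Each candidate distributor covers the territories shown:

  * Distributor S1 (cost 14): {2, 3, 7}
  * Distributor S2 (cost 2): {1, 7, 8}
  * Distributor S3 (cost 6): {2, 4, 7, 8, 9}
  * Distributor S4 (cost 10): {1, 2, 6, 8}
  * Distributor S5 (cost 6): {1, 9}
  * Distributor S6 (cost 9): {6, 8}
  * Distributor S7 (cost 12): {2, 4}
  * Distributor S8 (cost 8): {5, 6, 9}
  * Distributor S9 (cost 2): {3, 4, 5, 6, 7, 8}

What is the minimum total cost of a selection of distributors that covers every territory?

S2, S3, S9 together cover every territory (S2 ∪ S3 ∪ S9 = {1, 2, 3, 4, 5, 6, 7, 8, 9}); total cost 2 + 6 + 2 = 10.
No covering selection has total cost below 10.

10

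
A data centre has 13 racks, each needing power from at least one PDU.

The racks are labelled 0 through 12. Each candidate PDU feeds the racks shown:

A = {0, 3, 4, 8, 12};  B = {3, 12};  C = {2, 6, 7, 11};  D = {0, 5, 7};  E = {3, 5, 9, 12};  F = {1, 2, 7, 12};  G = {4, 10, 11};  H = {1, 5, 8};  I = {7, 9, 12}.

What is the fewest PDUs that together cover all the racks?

5

A and C and E and F and G together: A ∪ C ∪ E ∪ F ∪ G = {0, 1, 2, 3, 4, 5, 6, 7, 8, 9, 10, 11, 12} — every rack is covered.
No 4 of the 9 PDUs cover everything (all 126 combinations miss at least one rack), so 5 is optimal.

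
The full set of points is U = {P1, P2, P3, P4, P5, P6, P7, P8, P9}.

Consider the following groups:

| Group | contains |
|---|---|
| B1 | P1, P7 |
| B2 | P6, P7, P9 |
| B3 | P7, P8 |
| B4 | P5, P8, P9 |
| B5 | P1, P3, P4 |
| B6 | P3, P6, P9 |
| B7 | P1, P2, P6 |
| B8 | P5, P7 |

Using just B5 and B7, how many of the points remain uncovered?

Union of B5, B7 = {P1, P2, P3, P4, P6}.
Not covered: P5, P7, P8, P9 — 4 points.

4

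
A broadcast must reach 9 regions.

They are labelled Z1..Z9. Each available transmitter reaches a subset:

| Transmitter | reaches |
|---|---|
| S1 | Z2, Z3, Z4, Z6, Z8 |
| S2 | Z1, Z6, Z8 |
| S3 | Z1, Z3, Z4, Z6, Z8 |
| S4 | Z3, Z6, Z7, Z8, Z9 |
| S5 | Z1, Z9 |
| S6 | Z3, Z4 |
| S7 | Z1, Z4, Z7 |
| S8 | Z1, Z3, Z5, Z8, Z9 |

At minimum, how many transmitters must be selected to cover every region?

Take {S1, S7, S8}. Their union is {Z1, Z2, Z3, Z4, Z5, Z6, Z7, Z8, Z9}, which is all 9 regions.
Only S1 contains Z2, so S1 is forced; the remaining 4 regions need at least 2 more transmitters (each remaining transmitter adds at most 3) — so at least 3 transmitters are needed, and 3 is optimal.

3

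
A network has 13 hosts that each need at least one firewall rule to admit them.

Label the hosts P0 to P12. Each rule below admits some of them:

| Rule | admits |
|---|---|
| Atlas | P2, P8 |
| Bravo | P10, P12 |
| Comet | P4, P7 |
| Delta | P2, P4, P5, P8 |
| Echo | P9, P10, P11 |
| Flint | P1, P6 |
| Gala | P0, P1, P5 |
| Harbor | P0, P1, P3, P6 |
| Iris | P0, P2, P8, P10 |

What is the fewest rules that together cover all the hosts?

Take {Bravo, Comet, Delta, Echo, Harbor}. Their union is {P0, P1, P2, P3, P4, P5, P6, P7, P8, P9, P10, P11, P12}, which is all 13 hosts.
No 4 of the 9 rules cover everything (all 126 combinations miss at least one host), so 5 is optimal.

5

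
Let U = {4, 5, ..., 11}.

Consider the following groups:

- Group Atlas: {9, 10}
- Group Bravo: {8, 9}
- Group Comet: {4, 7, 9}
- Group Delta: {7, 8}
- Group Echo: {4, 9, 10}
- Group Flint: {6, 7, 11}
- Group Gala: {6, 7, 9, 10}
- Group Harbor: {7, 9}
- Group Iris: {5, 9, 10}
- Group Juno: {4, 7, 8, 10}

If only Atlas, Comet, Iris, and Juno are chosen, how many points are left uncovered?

2

Union of Atlas, Comet, Iris, Juno = {4, 5, 7, 8, 9, 10}.
Not covered: 6, 11 — 2 points.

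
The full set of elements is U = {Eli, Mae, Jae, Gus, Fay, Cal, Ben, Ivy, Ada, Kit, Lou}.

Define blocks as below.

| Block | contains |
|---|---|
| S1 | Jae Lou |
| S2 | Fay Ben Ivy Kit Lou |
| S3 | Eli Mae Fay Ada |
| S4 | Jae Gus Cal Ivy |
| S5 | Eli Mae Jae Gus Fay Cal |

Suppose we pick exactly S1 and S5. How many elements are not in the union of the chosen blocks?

4

Union of S1, S5 = {Eli, Mae, Jae, Gus, Fay, Cal, Lou}.
Not covered: Ben, Ivy, Ada, Kit — 4 elements.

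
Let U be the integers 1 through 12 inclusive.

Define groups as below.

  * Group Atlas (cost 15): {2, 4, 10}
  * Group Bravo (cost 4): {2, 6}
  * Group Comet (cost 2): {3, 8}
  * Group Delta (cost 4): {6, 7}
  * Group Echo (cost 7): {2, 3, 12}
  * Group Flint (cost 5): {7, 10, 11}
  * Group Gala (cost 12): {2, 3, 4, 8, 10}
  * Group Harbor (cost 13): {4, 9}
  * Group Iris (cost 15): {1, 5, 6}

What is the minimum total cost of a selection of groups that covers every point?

Comet, Echo, Flint, Harbor, Iris together cover every point (Comet ∪ Echo ∪ Flint ∪ Harbor ∪ Iris = {1, 2, 3, 4, 5, 6, 7, 8, 9, 10, 11, 12}); total cost 2 + 7 + 5 + 13 + 15 = 42.
The greedy pick Comet, Flint, Bravo, Harbor, Echo, Iris costs 46; no covering selection beats 42.

42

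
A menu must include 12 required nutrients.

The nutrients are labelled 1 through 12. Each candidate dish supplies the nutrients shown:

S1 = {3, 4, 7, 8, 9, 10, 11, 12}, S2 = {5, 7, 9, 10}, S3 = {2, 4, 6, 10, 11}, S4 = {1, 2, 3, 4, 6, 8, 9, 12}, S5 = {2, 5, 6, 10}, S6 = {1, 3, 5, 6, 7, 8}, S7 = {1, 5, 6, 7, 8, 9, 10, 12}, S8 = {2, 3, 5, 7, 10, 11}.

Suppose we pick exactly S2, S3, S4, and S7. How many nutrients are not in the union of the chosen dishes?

Union of S2, S3, S4, S7 = {1, 2, 3, 4, 5, 6, 7, 8, 9, 10, 11, 12} — that's every nutrient, so 0 are uncovered.

0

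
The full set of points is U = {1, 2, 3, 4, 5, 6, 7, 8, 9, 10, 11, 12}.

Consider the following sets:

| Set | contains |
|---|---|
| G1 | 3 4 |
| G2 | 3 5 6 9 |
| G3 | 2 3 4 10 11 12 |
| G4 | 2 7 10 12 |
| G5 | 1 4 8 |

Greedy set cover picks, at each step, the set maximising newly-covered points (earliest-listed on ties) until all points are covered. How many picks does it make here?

Greedy: pick G3 (covers 6 new) → pick G2 (covers 3 new) → pick G5 (covers 2 new) → pick G4 (covers 1 new). Total picks: 4.

4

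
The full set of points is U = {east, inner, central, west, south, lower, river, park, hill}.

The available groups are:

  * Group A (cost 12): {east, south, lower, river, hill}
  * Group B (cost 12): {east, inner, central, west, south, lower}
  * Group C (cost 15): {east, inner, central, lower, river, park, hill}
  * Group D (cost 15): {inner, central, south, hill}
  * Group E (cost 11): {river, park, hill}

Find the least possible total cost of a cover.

B, E together cover every point (B ∪ E = {east, inner, central, west, south, lower, river, park, hill}); total cost 12 + 11 = 23.
No covering selection has total cost below 23.

23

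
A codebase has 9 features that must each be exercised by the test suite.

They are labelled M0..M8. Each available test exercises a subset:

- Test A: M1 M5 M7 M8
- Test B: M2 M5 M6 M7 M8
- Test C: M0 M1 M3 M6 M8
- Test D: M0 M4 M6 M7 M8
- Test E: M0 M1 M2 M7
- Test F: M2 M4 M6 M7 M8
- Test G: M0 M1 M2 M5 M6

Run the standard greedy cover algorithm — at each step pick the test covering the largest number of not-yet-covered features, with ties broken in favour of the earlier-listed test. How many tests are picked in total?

3

Greedy: pick B (covers 5 new) → pick C (covers 3 new) → pick D (covers 1 new). Total picks: 3.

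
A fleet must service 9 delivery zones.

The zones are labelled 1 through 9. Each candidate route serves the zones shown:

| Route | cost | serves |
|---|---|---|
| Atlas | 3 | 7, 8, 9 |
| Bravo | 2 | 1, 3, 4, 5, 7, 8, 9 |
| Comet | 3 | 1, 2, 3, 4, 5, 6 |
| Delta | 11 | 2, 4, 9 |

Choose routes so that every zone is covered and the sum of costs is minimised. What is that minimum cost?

Bravo, Comet together cover every zone (Bravo ∪ Comet = {1, 2, 3, 4, 5, 6, 7, 8, 9}); total cost 2 + 3 = 5.
No covering selection has total cost below 5.

5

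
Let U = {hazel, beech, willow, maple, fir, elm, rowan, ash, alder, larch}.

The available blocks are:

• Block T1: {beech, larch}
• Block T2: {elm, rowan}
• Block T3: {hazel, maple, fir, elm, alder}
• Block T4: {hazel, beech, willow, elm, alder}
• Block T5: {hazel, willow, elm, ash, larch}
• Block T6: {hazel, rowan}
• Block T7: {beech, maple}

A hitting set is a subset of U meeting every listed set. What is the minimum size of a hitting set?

Take H = {hazel, beech, elm}. Each listed block contains at least one of these, so H is a hitting set of size 3.
No choice of 2 elements meets every block, so 3 is the minimum.

3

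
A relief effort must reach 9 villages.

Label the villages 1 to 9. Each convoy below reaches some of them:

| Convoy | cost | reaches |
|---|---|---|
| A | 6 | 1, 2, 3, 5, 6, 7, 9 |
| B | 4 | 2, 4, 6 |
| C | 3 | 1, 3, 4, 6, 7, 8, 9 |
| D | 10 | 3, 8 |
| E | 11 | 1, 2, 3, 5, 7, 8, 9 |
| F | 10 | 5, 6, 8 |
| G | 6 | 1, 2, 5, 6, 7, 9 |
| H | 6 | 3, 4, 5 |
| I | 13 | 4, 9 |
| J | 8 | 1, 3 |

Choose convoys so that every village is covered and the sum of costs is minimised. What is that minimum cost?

9

C, G together cover every village (C ∪ G = {1, 2, 3, 4, 5, 6, 7, 8, 9}); total cost 3 + 6 = 9.
No covering selection has total cost below 9.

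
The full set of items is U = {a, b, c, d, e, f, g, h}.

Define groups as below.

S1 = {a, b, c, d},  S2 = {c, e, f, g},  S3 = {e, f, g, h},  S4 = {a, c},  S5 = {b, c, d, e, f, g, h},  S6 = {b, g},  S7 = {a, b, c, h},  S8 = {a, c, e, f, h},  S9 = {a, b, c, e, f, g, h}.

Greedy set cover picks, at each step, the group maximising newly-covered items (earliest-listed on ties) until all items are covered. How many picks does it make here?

Greedy: pick S5 (covers 7 new) → pick S1 (covers 1 new). Total picks: 2.

2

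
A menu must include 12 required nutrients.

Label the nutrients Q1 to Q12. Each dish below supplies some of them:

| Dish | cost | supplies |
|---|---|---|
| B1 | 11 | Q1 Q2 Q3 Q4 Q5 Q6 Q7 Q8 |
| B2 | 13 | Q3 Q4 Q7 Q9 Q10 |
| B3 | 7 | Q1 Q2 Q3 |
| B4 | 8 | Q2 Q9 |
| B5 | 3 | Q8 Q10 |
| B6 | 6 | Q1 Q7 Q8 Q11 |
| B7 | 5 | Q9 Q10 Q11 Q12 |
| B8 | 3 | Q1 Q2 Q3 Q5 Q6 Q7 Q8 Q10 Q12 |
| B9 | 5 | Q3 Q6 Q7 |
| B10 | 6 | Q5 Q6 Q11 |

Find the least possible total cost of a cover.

B1, B7 together cover every nutrient (B1 ∪ B7 = {Q1, Q2, Q3, Q4, Q5, Q6, Q7, Q8, Q9, Q10, Q11, Q12}); total cost 11 + 5 = 16.
The greedy pick B8, B7, B1 costs 19; no covering selection beats 16.

16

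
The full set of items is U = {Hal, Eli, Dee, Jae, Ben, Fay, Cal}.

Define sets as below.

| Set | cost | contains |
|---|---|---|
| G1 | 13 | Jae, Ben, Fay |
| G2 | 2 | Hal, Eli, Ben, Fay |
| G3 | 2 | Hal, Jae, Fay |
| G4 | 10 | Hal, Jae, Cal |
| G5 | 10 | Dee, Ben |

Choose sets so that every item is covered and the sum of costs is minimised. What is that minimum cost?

22

G2, G4, G5 together cover every item (G2 ∪ G4 ∪ G5 = {Hal, Eli, Dee, Jae, Ben, Fay, Cal}); total cost 2 + 10 + 10 = 22.
The greedy pick G2, G3, G4, G5 costs 24; no covering selection beats 22.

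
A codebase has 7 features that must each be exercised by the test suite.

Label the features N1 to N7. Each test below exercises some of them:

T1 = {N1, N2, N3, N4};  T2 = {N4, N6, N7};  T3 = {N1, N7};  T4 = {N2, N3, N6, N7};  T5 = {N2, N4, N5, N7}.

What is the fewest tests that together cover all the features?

3

Take {T3, T4, T5}. Their union is {N1, N2, N3, N4, N5, N6, N7}, which is all 7 features.
Only T5 contains N5, so T5 is forced; the remaining 3 features need at least 2 more tests (each remaining test adds at most 2) — so at least 3 tests are needed, and 3 is optimal.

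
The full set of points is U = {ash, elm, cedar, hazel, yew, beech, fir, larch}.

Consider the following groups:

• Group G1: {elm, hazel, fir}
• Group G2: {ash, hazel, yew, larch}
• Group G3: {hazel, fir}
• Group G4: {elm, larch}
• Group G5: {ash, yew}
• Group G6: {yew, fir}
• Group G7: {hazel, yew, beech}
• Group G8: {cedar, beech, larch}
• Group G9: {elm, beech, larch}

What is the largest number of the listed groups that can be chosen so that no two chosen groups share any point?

G1, G5, G8 are pairwise disjoint (G1={elm,hazel,fir}; G5={ash,yew}; G8={cedar,beech,larch}).
Every remaining group overlaps one of these, and no 4 of the listed groups are pairwise disjoint, so 3 is the maximum.

3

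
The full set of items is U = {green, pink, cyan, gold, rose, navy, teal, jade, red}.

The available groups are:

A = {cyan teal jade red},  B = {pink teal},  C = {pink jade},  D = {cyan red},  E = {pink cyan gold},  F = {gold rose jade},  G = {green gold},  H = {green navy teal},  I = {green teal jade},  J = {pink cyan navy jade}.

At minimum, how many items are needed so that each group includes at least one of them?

4

T = {green, pink, jade, red} meets every group (each contains at least one member of T), and |T| = 4.
No choice of 3 items meets every group, so 4 is the minimum.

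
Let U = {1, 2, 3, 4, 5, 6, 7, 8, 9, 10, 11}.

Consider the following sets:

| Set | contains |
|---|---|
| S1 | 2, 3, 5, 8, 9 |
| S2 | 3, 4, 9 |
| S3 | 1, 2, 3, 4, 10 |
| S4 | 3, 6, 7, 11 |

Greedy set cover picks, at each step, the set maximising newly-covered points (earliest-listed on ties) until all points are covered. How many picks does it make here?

3

Greedy: pick S1 (covers 5 new) → pick S3 (covers 3 new) → pick S4 (covers 3 new). Total picks: 3.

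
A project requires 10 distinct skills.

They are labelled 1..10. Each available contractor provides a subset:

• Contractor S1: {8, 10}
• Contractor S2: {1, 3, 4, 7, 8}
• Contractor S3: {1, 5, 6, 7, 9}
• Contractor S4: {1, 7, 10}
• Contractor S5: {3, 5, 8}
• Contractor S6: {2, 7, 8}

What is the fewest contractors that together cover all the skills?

Take {S1, S2, S3, S6}. Their union is {1, 2, 3, 4, 5, 6, 7, 8, 9, 10}, which is all 10 skills.
No 3 of the 6 contractors cover everything (all 20 combinations miss at least one skill), so 4 is optimal.

4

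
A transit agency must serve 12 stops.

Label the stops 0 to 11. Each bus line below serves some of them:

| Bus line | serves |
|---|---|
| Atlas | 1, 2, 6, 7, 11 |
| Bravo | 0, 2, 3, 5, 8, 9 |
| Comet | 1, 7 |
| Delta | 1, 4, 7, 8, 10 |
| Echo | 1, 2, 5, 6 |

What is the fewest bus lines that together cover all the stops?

Atlas and Bravo and Delta together: Atlas ∪ Bravo ∪ Delta = {0, 1, 2, 3, 4, 5, 6, 7, 8, 9, 10, 11} — every stop is covered.
Only Bravo contains 0, so Bravo is forced; the remaining 6 stops need at least 2 more bus lines (each remaining bus line adds at most 4) — so at least 3 bus lines are needed, and 3 is optimal.

3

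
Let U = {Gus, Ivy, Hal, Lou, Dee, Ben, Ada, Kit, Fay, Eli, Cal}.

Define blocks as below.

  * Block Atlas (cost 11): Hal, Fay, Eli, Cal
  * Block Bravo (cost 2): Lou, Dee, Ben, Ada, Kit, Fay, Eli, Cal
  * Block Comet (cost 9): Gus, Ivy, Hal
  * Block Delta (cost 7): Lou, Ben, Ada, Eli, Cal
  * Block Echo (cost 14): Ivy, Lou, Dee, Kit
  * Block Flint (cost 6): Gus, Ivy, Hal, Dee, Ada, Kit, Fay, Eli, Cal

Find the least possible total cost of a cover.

Bravo, Flint together cover every element (Bravo ∪ Flint = {Gus, Ivy, Hal, Lou, Dee, Ben, Ada, Kit, Fay, Eli, Cal}); total cost 2 + 6 = 8.
No covering selection has total cost below 8.

8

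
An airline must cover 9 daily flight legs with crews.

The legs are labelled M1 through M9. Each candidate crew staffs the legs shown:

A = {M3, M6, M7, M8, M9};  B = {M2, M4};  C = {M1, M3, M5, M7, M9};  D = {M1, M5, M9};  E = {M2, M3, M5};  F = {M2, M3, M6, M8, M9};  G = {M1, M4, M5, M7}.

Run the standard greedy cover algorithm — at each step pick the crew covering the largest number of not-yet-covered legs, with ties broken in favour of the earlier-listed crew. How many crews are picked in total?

Greedy: pick A (covers 5 new) → pick G (covers 3 new) → pick B (covers 1 new). Total picks: 3.
(The true minimum cover uses only 2 crews, so greedy is not optimal here.)

3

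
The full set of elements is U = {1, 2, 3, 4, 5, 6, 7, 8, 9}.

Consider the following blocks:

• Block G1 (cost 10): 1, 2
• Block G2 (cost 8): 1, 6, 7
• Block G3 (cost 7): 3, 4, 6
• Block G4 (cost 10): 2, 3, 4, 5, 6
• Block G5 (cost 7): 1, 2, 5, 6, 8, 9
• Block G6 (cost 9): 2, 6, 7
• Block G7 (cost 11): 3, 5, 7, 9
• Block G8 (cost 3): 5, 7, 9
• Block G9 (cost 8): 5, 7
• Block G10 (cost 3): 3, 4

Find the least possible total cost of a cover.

13

G5, G8, G10 together cover every element (G5 ∪ G8 ∪ G10 = {1, 2, 3, 4, 5, 6, 7, 8, 9}); total cost 7 + 3 + 3 = 13.
No covering selection has total cost below 13.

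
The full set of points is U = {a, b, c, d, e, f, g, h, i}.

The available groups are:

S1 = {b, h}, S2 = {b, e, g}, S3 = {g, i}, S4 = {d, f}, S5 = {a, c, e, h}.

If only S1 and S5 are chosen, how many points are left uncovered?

Union of S1, S5 = {a, b, c, e, h}.
Not covered: d, f, g, i — 4 points.

4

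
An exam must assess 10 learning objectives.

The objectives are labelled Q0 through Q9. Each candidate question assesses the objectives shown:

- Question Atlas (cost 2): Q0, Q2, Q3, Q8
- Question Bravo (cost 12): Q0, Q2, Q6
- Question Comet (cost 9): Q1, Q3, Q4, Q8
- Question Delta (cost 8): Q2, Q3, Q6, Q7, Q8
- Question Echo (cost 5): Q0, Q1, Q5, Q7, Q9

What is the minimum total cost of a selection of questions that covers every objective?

Comet, Delta, Echo together cover every objective (Comet ∪ Delta ∪ Echo = {Q0, Q1, Q2, Q3, Q4, Q5, Q6, Q7, Q8, Q9}); total cost 9 + 8 + 5 = 22.
The greedy pick Atlas, Echo, Delta, Comet costs 24; no covering selection beats 22.

22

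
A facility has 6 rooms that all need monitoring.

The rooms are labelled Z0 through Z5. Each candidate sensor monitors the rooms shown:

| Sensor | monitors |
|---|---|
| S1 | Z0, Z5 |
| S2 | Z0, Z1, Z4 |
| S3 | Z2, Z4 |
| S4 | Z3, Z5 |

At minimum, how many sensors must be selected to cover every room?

3

S2 and S3 and S4 together: S2 ∪ S3 ∪ S4 = {Z0, Z1, Z2, Z3, Z4, Z5} — every room is covered.
Only S2 contains Z1, so S2 is forced; the remaining 3 rooms need at least 2 more sensors (each remaining sensor adds at most 2) — so at least 3 sensors are needed, and 3 is optimal.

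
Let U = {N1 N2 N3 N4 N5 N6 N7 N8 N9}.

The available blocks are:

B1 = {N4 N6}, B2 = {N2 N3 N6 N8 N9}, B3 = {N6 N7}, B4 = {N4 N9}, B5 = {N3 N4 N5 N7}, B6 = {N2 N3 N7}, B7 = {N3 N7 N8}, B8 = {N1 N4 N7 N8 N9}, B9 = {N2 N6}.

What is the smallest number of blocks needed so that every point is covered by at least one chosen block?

3

B5 and B8 and B9 together: B5 ∪ B8 ∪ B9 = {N1, N2, N3, N4, N5, N6, N7, N8, N9} — every point is covered.
Only B8 contains N1, so B8 is forced; the remaining 4 points need at least 2 more blocks (each remaining block adds at most 3) — so at least 3 blocks are needed, and 3 is optimal.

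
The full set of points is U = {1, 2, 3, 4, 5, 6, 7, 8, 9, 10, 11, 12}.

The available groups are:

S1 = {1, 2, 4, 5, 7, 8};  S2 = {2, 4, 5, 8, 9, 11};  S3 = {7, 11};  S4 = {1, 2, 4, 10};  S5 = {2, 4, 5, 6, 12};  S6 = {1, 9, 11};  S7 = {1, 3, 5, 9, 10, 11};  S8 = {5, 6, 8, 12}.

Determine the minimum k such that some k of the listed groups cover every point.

S1, S7, and S8 cover everything between them: the union {1, 2, 3, 4, 5, 6, 7, 8, 9, 10, 11, 12} is all of U.
Only S7 contains 3, so S7 is forced; the remaining 6 points need at least 2 more groups (each remaining group adds at most 4) — so at least 3 groups are needed, and 3 is optimal.

3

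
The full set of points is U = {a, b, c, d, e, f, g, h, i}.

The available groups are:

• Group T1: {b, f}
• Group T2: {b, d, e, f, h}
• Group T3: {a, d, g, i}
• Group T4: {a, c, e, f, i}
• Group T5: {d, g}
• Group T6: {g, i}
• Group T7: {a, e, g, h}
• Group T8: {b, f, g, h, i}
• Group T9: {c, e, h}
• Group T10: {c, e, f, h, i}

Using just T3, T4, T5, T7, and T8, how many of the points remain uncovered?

0

Union of T3, T4, T5, T7, T8 = {a, b, c, d, e, f, g, h, i} — that's every point, so 0 are uncovered.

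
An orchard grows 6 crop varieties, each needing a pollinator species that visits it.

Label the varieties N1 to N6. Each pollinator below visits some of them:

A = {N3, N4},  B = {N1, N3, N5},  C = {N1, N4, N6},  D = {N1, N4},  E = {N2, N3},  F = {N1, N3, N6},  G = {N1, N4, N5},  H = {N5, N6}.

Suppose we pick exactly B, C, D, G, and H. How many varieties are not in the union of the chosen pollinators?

1

Union of B, C, D, G, H = {N1, N3, N4, N5, N6}.
Not covered: N2 — 1 variety.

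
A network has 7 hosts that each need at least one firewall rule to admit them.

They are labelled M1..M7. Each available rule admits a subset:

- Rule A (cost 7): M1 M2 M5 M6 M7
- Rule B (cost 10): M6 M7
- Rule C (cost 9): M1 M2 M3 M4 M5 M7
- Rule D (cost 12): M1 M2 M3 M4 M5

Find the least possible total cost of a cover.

A, C together cover every host (A ∪ C = {M1, M2, M3, M4, M5, M6, M7}); total cost 7 + 9 = 16.
No covering selection has total cost below 16.

16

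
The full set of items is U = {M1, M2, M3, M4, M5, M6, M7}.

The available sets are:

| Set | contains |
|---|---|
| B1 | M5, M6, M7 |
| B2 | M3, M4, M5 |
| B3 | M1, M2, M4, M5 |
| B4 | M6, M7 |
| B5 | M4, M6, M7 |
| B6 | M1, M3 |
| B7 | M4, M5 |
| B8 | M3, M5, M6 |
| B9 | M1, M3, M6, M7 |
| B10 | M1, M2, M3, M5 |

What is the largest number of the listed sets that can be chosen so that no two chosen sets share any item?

B4, B6, B7 are pairwise disjoint (B4={M6,M7}; B6={M1,M3}; B7={M4,M5}).
Every remaining set overlaps one of these, and no 4 of the listed sets are pairwise disjoint, so 3 is the maximum.

3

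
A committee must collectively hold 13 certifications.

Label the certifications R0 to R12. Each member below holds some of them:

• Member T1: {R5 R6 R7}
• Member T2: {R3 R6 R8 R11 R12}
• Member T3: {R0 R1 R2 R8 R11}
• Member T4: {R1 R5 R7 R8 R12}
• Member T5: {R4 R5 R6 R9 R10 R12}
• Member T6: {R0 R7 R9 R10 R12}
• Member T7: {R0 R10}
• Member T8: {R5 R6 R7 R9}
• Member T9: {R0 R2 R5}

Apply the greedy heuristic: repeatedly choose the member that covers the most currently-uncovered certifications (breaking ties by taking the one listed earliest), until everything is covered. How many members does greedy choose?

Greedy: pick T5 (covers 6 new) → pick T3 (covers 5 new) → pick T1 (covers 1 new) → pick T2 (covers 1 new). Total picks: 4.

4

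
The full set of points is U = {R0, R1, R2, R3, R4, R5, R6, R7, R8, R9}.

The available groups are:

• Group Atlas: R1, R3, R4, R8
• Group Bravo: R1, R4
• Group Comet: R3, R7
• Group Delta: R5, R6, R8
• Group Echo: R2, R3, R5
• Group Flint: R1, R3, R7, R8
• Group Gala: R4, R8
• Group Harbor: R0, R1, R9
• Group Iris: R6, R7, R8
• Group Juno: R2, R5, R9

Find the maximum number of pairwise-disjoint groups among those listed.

Bravo, Comet, Delta are pairwise disjoint (Bravo={R1,R4}; Comet={R3,R7}; Delta={R5,R6,R8}).
Every remaining group overlaps one of these, and no 4 of the listed groups are pairwise disjoint, so 3 is the maximum.

3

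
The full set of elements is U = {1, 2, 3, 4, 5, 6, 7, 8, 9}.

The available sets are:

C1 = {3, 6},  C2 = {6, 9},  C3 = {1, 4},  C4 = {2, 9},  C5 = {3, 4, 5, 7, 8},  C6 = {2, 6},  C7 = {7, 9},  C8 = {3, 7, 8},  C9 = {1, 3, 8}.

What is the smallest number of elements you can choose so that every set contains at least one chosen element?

4

The 4 elements {1, 6, 7, 9} hit every set.
No choice of 3 elements meets every set, so 4 is the minimum.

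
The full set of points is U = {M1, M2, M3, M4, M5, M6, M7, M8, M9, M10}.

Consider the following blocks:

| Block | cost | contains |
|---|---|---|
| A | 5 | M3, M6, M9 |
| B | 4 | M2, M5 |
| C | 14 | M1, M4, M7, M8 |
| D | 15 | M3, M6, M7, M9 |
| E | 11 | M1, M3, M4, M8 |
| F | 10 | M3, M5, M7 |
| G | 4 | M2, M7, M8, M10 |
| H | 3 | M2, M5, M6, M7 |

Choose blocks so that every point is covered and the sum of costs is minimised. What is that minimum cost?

A, E, G, H together cover every point (A ∪ E ∪ G ∪ H = {M1, M2, M3, M4, M5, M6, M7, M8, M9, M10}); total cost 5 + 11 + 4 + 3 = 23.
No covering selection has total cost below 23.

23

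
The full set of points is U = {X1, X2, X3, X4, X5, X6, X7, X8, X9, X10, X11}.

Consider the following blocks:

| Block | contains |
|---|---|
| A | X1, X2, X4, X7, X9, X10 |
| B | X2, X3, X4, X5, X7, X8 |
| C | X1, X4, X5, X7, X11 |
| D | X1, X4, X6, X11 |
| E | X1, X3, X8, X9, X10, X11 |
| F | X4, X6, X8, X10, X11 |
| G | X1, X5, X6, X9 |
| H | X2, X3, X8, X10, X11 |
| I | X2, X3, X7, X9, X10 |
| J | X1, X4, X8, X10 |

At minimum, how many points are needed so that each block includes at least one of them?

3

Take T = {X1, X3, X6}. Each listed block contains at least one of these, so T is a hitting set of size 3.
No choice of 2 points meets every block, so 3 is the minimum.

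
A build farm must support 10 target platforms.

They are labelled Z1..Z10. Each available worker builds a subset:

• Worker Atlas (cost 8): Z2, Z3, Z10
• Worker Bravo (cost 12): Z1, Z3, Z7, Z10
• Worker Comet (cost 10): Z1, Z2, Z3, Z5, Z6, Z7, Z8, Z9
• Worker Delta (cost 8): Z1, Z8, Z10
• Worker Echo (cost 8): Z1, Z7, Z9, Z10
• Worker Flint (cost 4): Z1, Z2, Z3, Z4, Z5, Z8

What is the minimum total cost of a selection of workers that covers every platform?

22

Comet, Echo, Flint together cover every platform (Comet ∪ Echo ∪ Flint = {Z1, Z2, Z3, Z4, Z5, Z6, Z7, Z8, Z9, Z10}); total cost 10 + 8 + 4 = 22.
No covering selection has total cost below 22.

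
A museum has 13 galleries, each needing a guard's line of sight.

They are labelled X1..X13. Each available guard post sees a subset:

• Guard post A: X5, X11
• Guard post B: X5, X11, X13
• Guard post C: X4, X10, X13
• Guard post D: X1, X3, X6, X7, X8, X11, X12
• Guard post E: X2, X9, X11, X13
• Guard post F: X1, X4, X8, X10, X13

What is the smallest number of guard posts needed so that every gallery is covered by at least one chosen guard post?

4

Take {A, D, E, F}. Their union is {X1, X2, X3, X4, X5, X6, X7, X8, X9, X10, X11, X12, X13}, which is all 13 galleries.
No 3 of the 6 guard posts cover everything (all 20 combinations miss at least one gallery), so 4 is optimal.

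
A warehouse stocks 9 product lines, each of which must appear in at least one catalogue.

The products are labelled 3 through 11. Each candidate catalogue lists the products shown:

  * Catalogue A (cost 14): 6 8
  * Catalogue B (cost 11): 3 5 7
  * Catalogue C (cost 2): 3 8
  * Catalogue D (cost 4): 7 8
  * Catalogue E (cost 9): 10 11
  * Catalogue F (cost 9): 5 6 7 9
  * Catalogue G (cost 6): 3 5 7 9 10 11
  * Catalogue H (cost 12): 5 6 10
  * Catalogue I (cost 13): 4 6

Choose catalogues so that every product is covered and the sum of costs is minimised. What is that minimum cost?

21

C, G, I together cover every product (C ∪ G ∪ I = {3, 4, 5, 6, 7, 8, 9, 10, 11}); total cost 2 + 6 + 13 = 21.
No covering selection has total cost below 21.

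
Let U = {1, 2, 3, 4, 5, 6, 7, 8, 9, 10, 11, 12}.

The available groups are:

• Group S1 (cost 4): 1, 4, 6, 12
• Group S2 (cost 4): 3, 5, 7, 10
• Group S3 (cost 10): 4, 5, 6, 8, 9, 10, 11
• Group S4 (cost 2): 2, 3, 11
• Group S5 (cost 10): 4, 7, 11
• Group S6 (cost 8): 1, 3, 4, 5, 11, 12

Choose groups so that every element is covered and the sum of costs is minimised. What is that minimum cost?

S1, S2, S3, S4 together cover every element (S1 ∪ S2 ∪ S3 ∪ S4 = {1, 2, 3, 4, 5, 6, 7, 8, 9, 10, 11, 12}); total cost 4 + 4 + 10 + 2 = 20.
No covering selection has total cost below 20.

20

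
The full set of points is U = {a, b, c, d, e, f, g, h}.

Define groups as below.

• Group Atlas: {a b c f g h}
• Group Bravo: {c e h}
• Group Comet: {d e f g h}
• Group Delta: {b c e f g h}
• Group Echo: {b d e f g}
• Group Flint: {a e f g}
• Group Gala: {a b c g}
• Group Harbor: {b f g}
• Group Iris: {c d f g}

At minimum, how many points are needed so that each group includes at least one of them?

The 2 points {e, g} hit every group.
The groups Bravo, Harbor are pairwise disjoint, so any hitting set needs a separate point for each — at least 2. Hence 2 is optimal.

2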